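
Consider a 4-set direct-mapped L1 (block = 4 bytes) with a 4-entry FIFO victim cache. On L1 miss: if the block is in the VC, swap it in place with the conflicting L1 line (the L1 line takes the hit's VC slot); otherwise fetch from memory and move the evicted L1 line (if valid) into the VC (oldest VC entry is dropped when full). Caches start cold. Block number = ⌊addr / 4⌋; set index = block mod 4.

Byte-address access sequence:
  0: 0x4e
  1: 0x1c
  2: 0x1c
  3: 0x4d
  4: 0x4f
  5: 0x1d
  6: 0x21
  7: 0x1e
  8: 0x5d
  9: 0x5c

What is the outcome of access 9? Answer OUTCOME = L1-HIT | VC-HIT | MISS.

  [0] addr=0x4e blk=19 s=3: MISS | VC []
  [1] addr=0x1c blk=7 s=3: MISS | VC [19]
  [2] addr=0x1c blk=7 s=3: L1-HIT | VC [19]
  [3] addr=0x4d blk=19 s=3: VC-HIT | VC [7]
  [4] addr=0x4f blk=19 s=3: L1-HIT | VC [7]
  [5] addr=0x1d blk=7 s=3: VC-HIT | VC [19]
  [6] addr=0x21 blk=8 s=0: MISS | VC [19]
  [7] addr=0x1e blk=7 s=3: L1-HIT | VC [19]
  [8] addr=0x5d blk=23 s=3: MISS | VC [19, 7]
  [9] addr=0x5c blk=23 s=3: L1-HIT | VC [19, 7]

OUTCOME = L1-HIT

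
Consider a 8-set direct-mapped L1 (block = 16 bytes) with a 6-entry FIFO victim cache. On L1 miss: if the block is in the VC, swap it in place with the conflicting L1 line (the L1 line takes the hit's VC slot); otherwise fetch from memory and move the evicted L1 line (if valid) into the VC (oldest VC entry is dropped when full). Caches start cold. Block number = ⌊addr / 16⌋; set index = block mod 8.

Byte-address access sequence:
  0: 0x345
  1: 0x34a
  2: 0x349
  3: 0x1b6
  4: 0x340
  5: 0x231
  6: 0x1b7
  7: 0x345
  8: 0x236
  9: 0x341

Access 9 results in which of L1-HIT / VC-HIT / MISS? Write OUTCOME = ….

  [0] addr=0x345 blk=52 s=4: MISS | VC []
  [1] addr=0x34a blk=52 s=4: L1-HIT | VC []
  [2] addr=0x349 blk=52 s=4: L1-HIT | VC []
  [3] addr=0x1b6 blk=27 s=3: MISS | VC []
  [4] addr=0x340 blk=52 s=4: L1-HIT | VC []
  [5] addr=0x231 blk=35 s=3: MISS | VC [27]
  [6] addr=0x1b7 blk=27 s=3: VC-HIT | VC [35]
  [7] addr=0x345 blk=52 s=4: L1-HIT | VC [35]
  [8] addr=0x236 blk=35 s=3: VC-HIT | VC [27]
  [9] addr=0x341 blk=52 s=4: L1-HIT | VC [27]

OUTCOME = L1-HIT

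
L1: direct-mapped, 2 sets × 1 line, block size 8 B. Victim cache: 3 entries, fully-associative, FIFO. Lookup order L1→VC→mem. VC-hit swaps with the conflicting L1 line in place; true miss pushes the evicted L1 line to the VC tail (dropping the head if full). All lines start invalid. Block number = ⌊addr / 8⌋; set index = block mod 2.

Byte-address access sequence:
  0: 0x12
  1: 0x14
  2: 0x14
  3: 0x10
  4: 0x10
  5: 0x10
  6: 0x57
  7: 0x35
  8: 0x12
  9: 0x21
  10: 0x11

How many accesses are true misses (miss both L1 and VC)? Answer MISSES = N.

  [0] addr=0x12 blk=2 s=0: MISS | VC []
  [1] addr=0x14 blk=2 s=0: L1-HIT | VC []
  [2] addr=0x14 blk=2 s=0: L1-HIT | VC []
  [3] addr=0x10 blk=2 s=0: L1-HIT | VC []
  [4] addr=0x10 blk=2 s=0: L1-HIT | VC []
  [5] addr=0x10 blk=2 s=0: L1-HIT | VC []
  [6] addr=0x57 blk=10 s=0: MISS | VC [2]
  [7] addr=0x35 blk=6 s=0: MISS | VC [2, 10]
  [8] addr=0x12 blk=2 s=0: VC-HIT | VC [6, 10]
  [9] addr=0x21 blk=4 s=0: MISS | VC [6, 10, 2]
  [10] addr=0x11 blk=2 s=0: VC-HIT | VC [6, 10, 4]

MISSES = 4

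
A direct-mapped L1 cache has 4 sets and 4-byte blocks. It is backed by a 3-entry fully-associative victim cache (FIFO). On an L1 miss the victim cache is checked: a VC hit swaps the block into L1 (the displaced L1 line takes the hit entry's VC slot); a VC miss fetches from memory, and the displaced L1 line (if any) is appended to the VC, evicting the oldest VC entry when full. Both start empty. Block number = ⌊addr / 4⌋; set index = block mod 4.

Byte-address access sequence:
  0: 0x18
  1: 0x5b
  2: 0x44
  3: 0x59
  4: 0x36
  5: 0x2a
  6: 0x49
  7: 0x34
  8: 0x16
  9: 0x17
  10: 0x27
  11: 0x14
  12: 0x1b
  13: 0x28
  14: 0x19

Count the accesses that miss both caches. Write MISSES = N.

MISSES = 10

0: 0x18 (blk 6, set 2) → MISS  vc=[]
1: 0x5b (blk 22, set 2) → MISS  vc=[6]
2: 0x44 (blk 17, set 1) → MISS  vc=[6]
3: 0x59 (blk 22, set 2) → L1-HIT  vc=[6]
4: 0x36 (blk 13, set 1) → MISS  vc=[6, 17]
5: 0x2a (blk 10, set 2) → MISS  vc=[6, 17, 22]
6: 0x49 (blk 18, set 2) → MISS  vc=[17, 22, 10]
7: 0x34 (blk 13, set 1) → L1-HIT  vc=[17, 22, 10]
8: 0x16 (blk 5, set 1) → MISS  vc=[22, 10, 13]
9: 0x17 (blk 5, set 1) → L1-HIT  vc=[22, 10, 13]
10: 0x27 (blk 9, set 1) → MISS  vc=[10, 13, 5]
11: 0x14 (blk 5, set 1) → VC-HIT  vc=[10, 13, 9]
12: 0x1b (blk 6, set 2) → MISS  vc=[13, 9, 18]
13: 0x28 (blk 10, set 2) → MISS  vc=[9, 18, 6]
14: 0x19 (blk 6, set 2) → VC-HIT  vc=[9, 18, 10]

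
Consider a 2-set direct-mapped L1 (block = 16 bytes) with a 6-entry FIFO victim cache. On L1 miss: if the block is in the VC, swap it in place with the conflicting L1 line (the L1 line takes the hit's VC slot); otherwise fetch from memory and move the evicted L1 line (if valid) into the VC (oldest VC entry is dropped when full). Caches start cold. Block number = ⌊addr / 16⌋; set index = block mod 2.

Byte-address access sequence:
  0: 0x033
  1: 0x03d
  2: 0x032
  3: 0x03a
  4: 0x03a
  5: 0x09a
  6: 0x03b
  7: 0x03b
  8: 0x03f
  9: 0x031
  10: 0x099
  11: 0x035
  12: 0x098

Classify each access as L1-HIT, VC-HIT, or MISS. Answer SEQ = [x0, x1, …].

0: 0x33 (blk 3, set 1) → MISS  vc=[]
1: 0x3d (blk 3, set 1) → L1-HIT  vc=[]
2: 0x32 (blk 3, set 1) → L1-HIT  vc=[]
3: 0x3a (blk 3, set 1) → L1-HIT  vc=[]
4: 0x3a (blk 3, set 1) → L1-HIT  vc=[]
5: 0x9a (blk 9, set 1) → MISS  vc=[3]
6: 0x3b (blk 3, set 1) → VC-HIT  vc=[9]
7: 0x3b (blk 3, set 1) → L1-HIT  vc=[9]
8: 0x3f (blk 3, set 1) → L1-HIT  vc=[9]
9: 0x31 (blk 3, set 1) → L1-HIT  vc=[9]
10: 0x99 (blk 9, set 1) → VC-HIT  vc=[3]
11: 0x35 (blk 3, set 1) → VC-HIT  vc=[9]
12: 0x98 (blk 9, set 1) → VC-HIT  vc=[3]

SEQ = [MISS, L1-HIT, L1-HIT, L1-HIT, L1-HIT, MISS, VC-HIT, L1-HIT, L1-HIT, L1-HIT, VC-HIT, VC-HIT, VC-HIT]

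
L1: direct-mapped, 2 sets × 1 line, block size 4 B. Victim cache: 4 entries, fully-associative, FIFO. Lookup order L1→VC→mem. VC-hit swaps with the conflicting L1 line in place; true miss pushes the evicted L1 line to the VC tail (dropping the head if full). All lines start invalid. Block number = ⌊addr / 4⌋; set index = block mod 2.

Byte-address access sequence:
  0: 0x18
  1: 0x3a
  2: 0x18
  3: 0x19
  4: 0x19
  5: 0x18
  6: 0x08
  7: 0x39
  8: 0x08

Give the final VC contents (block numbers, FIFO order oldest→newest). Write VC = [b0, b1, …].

0: 0x18 (blk 6, set 0) → MISS  vc=[]
1: 0x3a (blk 14, set 0) → MISS  vc=[6]
2: 0x18 (blk 6, set 0) → VC-HIT  vc=[14]
3: 0x19 (blk 6, set 0) → L1-HIT  vc=[14]
4: 0x19 (blk 6, set 0) → L1-HIT  vc=[14]
5: 0x18 (blk 6, set 0) → L1-HIT  vc=[14]
6: 0x8 (blk 2, set 0) → MISS  vc=[14, 6]
7: 0x39 (blk 14, set 0) → VC-HIT  vc=[2, 6]
8: 0x8 (blk 2, set 0) → VC-HIT  vc=[14, 6]

VC = [14, 6]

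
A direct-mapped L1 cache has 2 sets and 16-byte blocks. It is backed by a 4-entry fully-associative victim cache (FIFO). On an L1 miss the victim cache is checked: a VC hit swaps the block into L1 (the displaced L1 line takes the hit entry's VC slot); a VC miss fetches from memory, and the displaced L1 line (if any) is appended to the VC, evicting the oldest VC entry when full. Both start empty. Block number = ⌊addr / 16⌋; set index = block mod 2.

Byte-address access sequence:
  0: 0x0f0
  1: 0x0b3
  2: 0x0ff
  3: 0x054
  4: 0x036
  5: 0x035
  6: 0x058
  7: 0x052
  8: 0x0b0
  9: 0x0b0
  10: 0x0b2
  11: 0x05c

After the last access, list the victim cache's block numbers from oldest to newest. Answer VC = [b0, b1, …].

0: 0xf0 (blk 15, set 1) → MISS  vc=[]
1: 0xb3 (blk 11, set 1) → MISS  vc=[15]
2: 0xff (blk 15, set 1) → VC-HIT  vc=[11]
3: 0x54 (blk 5, set 1) → MISS  vc=[11, 15]
4: 0x36 (blk 3, set 1) → MISS  vc=[11, 15, 5]
5: 0x35 (blk 3, set 1) → L1-HIT  vc=[11, 15, 5]
6: 0x58 (blk 5, set 1) → VC-HIT  vc=[11, 15, 3]
7: 0x52 (blk 5, set 1) → L1-HIT  vc=[11, 15, 3]
8: 0xb0 (blk 11, set 1) → VC-HIT  vc=[5, 15, 3]
9: 0xb0 (blk 11, set 1) → L1-HIT  vc=[5, 15, 3]
10: 0xb2 (blk 11, set 1) → L1-HIT  vc=[5, 15, 3]
11: 0x5c (blk 5, set 1) → VC-HIT  vc=[11, 15, 3]

VC = [11, 15, 3]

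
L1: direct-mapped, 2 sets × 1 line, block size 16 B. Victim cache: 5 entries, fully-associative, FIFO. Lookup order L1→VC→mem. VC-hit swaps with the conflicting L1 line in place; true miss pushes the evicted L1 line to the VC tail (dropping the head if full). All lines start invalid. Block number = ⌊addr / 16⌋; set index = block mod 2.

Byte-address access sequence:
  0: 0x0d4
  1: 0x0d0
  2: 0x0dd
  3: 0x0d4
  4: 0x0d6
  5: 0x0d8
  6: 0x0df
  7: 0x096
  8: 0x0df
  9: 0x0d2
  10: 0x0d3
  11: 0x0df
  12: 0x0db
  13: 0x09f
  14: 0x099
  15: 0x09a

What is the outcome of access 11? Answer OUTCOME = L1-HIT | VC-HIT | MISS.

OUTCOME = L1-HIT

#0 0xd4→b13/s1 MISS; vc=[]
#1 0xd0→b13/s1 L1-HIT; vc=[]
#2 0xdd→b13/s1 L1-HIT; vc=[]
#3 0xd4→b13/s1 L1-HIT; vc=[]
#4 0xd6→b13/s1 L1-HIT; vc=[]
#5 0xd8→b13/s1 L1-HIT; vc=[]
#6 0xdf→b13/s1 L1-HIT; vc=[]
#7 0x96→b9/s1 MISS; vc=[13]
#8 0xdf→b13/s1 VC-HIT; vc=[9]
#9 0xd2→b13/s1 L1-HIT; vc=[9]
#10 0xd3→b13/s1 L1-HIT; vc=[9]
#11 0xdf→b13/s1 L1-HIT; vc=[9]
#12 0xdb→b13/s1 L1-HIT; vc=[9]
#13 0x9f→b9/s1 VC-HIT; vc=[13]
#14 0x99→b9/s1 L1-HIT; vc=[13]
#15 0x9a→b9/s1 L1-HIT; vc=[13]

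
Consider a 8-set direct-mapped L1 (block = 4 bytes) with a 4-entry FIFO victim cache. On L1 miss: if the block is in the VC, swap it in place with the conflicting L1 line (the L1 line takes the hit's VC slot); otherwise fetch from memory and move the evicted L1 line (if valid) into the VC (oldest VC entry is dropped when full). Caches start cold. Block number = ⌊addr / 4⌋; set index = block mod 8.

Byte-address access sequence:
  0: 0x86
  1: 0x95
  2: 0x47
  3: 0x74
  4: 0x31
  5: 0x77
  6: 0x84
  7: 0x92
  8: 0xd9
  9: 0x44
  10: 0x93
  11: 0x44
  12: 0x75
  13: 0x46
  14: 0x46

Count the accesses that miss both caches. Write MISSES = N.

  [0] addr=0x86 blk=33 s=1: MISS | VC []
  [1] addr=0x95 blk=37 s=5: MISS | VC []
  [2] addr=0x47 blk=17 s=1: MISS | VC [33]
  [3] addr=0x74 blk=29 s=5: MISS | VC [33, 37]
  [4] addr=0x31 blk=12 s=4: MISS | VC [33, 37]
  [5] addr=0x77 blk=29 s=5: L1-HIT | VC [33, 37]
  [6] addr=0x84 blk=33 s=1: VC-HIT | VC [17, 37]
  [7] addr=0x92 blk=36 s=4: MISS | VC [17, 37, 12]
  [8] addr=0xd9 blk=54 s=6: MISS | VC [17, 37, 12]
  [9] addr=0x44 blk=17 s=1: VC-HIT | VC [33, 37, 12]
  [10] addr=0x93 blk=36 s=4: L1-HIT | VC [33, 37, 12]
  [11] addr=0x44 blk=17 s=1: L1-HIT | VC [33, 37, 12]
  [12] addr=0x75 blk=29 s=5: L1-HIT | VC [33, 37, 12]
  [13] addr=0x46 blk=17 s=1: L1-HIT | VC [33, 37, 12]
  [14] addr=0x46 blk=17 s=1: L1-HIT | VC [33, 37, 12]

MISSES = 7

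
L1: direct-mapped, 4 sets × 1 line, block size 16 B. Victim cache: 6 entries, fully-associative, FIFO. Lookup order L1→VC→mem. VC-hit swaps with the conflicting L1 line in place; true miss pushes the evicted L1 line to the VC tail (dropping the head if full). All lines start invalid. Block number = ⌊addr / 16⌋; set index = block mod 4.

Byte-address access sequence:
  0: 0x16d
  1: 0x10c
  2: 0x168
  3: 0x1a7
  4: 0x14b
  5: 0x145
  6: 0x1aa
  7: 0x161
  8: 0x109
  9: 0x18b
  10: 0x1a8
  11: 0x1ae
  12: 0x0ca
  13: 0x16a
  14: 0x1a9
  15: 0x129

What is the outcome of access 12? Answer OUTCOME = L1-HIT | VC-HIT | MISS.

OUTCOME = MISS

#0 0x16d→b22/s2 MISS; vc=[]
#1 0x10c→b16/s0 MISS; vc=[]
#2 0x168→b22/s2 L1-HIT; vc=[]
#3 0x1a7→b26/s2 MISS; vc=[22]
#4 0x14b→b20/s0 MISS; vc=[22,16]
#5 0x145→b20/s0 L1-HIT; vc=[22,16]
#6 0x1aa→b26/s2 L1-HIT; vc=[22,16]
#7 0x161→b22/s2 VC-HIT; vc=[26,16]
#8 0x109→b16/s0 VC-HIT; vc=[26,20]
#9 0x18b→b24/s0 MISS; vc=[26,20,16]
#10 0x1a8→b26/s2 VC-HIT; vc=[22,20,16]
#11 0x1ae→b26/s2 L1-HIT; vc=[22,20,16]
#12 0xca→b12/s0 MISS; vc=[22,20,16,24]
#13 0x16a→b22/s2 VC-HIT; vc=[26,20,16,24]
#14 0x1a9→b26/s2 VC-HIT; vc=[22,20,16,24]
#15 0x129→b18/s2 MISS; vc=[22,20,16,24,26]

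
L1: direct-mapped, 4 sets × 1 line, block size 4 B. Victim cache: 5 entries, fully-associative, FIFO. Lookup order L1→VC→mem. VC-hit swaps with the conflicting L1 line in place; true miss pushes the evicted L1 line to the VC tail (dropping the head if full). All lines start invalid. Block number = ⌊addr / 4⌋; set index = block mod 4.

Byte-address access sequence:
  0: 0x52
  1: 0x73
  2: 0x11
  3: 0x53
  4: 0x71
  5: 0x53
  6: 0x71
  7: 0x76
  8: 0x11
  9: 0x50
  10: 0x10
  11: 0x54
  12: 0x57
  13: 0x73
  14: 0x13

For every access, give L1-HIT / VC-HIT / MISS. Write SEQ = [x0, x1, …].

SEQ = [MISS, MISS, MISS, VC-HIT, VC-HIT, VC-HIT, VC-HIT, MISS, VC-HIT, VC-HIT, VC-HIT, MISS, L1-HIT, VC-HIT, VC-HIT]

  [0] addr=0x52 blk=20 s=0: MISS | VC []
  [1] addr=0x73 blk=28 s=0: MISS | VC [20]
  [2] addr=0x11 blk=4 s=0: MISS | VC [20, 28]
  [3] addr=0x53 blk=20 s=0: VC-HIT | VC [4, 28]
  [4] addr=0x71 blk=28 s=0: VC-HIT | VC [4, 20]
  [5] addr=0x53 blk=20 s=0: VC-HIT | VC [4, 28]
  [6] addr=0x71 blk=28 s=0: VC-HIT | VC [4, 20]
  [7] addr=0x76 blk=29 s=1: MISS | VC [4, 20]
  [8] addr=0x11 blk=4 s=0: VC-HIT | VC [28, 20]
  [9] addr=0x50 blk=20 s=0: VC-HIT | VC [28, 4]
  [10] addr=0x10 blk=4 s=0: VC-HIT | VC [28, 20]
  [11] addr=0x54 blk=21 s=1: MISS | VC [28, 20, 29]
  [12] addr=0x57 blk=21 s=1: L1-HIT | VC [28, 20, 29]
  [13] addr=0x73 blk=28 s=0: VC-HIT | VC [4, 20, 29]
  [14] addr=0x13 blk=4 s=0: VC-HIT | VC [28, 20, 29]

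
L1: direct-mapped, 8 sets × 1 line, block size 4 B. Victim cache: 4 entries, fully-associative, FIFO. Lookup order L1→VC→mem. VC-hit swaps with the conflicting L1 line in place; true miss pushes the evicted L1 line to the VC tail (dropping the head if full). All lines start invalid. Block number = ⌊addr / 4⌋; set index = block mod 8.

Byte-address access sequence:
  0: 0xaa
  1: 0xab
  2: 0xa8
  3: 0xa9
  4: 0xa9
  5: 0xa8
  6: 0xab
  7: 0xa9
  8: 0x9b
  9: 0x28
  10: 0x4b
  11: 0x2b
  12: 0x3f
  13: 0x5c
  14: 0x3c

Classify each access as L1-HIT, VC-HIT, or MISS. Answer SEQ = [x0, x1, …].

#0 0xaa→b42/s2 MISS; vc=[]
#1 0xab→b42/s2 L1-HIT; vc=[]
#2 0xa8→b42/s2 L1-HIT; vc=[]
#3 0xa9→b42/s2 L1-HIT; vc=[]
#4 0xa9→b42/s2 L1-HIT; vc=[]
#5 0xa8→b42/s2 L1-HIT; vc=[]
#6 0xab→b42/s2 L1-HIT; vc=[]
#7 0xa9→b42/s2 L1-HIT; vc=[]
#8 0x9b→b38/s6 MISS; vc=[]
#9 0x28→b10/s2 MISS; vc=[42]
#10 0x4b→b18/s2 MISS; vc=[42,10]
#11 0x2b→b10/s2 VC-HIT; vc=[42,18]
#12 0x3f→b15/s7 MISS; vc=[42,18]
#13 0x5c→b23/s7 MISS; vc=[42,18,15]
#14 0x3c→b15/s7 VC-HIT; vc=[42,18,23]

SEQ = [MISS, L1-HIT, L1-HIT, L1-HIT, L1-HIT, L1-HIT, L1-HIT, L1-HIT, MISS, MISS, MISS, VC-HIT, MISS, MISS, VC-HIT]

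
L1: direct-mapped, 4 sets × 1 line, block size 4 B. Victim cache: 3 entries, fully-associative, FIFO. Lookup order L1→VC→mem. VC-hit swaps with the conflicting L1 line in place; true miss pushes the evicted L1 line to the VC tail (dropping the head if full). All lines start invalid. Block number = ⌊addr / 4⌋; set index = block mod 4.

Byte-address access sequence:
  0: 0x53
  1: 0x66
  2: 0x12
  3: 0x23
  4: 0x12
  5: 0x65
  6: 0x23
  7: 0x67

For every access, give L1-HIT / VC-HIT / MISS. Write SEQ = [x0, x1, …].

SEQ = [MISS, MISS, MISS, MISS, VC-HIT, L1-HIT, VC-HIT, L1-HIT]

  [0] addr=0x53 blk=20 s=0: MISS | VC []
  [1] addr=0x66 blk=25 s=1: MISS | VC []
  [2] addr=0x12 blk=4 s=0: MISS | VC [20]
  [3] addr=0x23 blk=8 s=0: MISS | VC [20, 4]
  [4] addr=0x12 blk=4 s=0: VC-HIT | VC [20, 8]
  [5] addr=0x65 blk=25 s=1: L1-HIT | VC [20, 8]
  [6] addr=0x23 blk=8 s=0: VC-HIT | VC [20, 4]
  [7] addr=0x67 blk=25 s=1: L1-HIT | VC [20, 4]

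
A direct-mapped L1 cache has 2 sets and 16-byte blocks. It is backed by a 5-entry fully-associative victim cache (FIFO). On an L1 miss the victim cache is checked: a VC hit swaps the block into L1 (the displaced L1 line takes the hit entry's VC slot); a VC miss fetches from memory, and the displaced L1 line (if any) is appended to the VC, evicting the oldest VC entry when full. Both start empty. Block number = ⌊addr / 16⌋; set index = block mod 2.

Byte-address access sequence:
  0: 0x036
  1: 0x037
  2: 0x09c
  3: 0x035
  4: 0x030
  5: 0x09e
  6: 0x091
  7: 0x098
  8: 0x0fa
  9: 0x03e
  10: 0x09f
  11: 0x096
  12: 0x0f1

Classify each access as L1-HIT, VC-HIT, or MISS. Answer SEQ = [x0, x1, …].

SEQ = [MISS, L1-HIT, MISS, VC-HIT, L1-HIT, VC-HIT, L1-HIT, L1-HIT, MISS, VC-HIT, VC-HIT, L1-HIT, VC-HIT]

  [0] addr=0x36 blk=3 s=1: MISS | VC []
  [1] addr=0x37 blk=3 s=1: L1-HIT | VC []
  [2] addr=0x9c blk=9 s=1: MISS | VC [3]
  [3] addr=0x35 blk=3 s=1: VC-HIT | VC [9]
  [4] addr=0x30 blk=3 s=1: L1-HIT | VC [9]
  [5] addr=0x9e blk=9 s=1: VC-HIT | VC [3]
  [6] addr=0x91 blk=9 s=1: L1-HIT | VC [3]
  [7] addr=0x98 blk=9 s=1: L1-HIT | VC [3]
  [8] addr=0xfa blk=15 s=1: MISS | VC [3, 9]
  [9] addr=0x3e blk=3 s=1: VC-HIT | VC [15, 9]
  [10] addr=0x9f blk=9 s=1: VC-HIT | VC [15, 3]
  [11] addr=0x96 blk=9 s=1: L1-HIT | VC [15, 3]
  [12] addr=0xf1 blk=15 s=1: VC-HIT | VC [9, 3]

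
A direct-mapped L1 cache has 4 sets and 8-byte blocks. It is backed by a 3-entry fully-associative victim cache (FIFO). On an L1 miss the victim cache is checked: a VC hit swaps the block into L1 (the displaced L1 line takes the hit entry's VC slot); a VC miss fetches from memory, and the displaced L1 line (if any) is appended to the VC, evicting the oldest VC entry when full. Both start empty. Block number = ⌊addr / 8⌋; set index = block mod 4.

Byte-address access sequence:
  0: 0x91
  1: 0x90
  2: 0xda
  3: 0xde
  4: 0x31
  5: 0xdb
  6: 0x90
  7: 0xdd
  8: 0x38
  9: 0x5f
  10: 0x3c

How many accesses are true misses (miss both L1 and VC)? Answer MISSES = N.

0: 0x91 (blk 18, set 2) → MISS  vc=[]
1: 0x90 (blk 18, set 2) → L1-HIT  vc=[]
2: 0xda (blk 27, set 3) → MISS  vc=[]
3: 0xde (blk 27, set 3) → L1-HIT  vc=[]
4: 0x31 (blk 6, set 2) → MISS  vc=[18]
5: 0xdb (blk 27, set 3) → L1-HIT  vc=[18]
6: 0x90 (blk 18, set 2) → VC-HIT  vc=[6]
7: 0xdd (blk 27, set 3) → L1-HIT  vc=[6]
8: 0x38 (blk 7, set 3) → MISS  vc=[6, 27]
9: 0x5f (blk 11, set 3) → MISS  vc=[6, 27, 7]
10: 0x3c (blk 7, set 3) → VC-HIT  vc=[6, 27, 11]

MISSES = 5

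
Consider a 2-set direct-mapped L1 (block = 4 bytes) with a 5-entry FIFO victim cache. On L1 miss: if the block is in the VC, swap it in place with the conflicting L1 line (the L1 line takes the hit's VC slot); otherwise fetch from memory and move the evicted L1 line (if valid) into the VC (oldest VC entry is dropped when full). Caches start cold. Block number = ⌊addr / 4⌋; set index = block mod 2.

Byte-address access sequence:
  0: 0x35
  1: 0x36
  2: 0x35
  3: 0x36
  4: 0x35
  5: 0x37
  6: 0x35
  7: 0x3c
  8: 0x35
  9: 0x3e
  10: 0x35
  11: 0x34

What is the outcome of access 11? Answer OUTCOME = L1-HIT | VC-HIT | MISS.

0: 0x35 (blk 13, set 1) → MISS  vc=[]
1: 0x36 (blk 13, set 1) → L1-HIT  vc=[]
2: 0x35 (blk 13, set 1) → L1-HIT  vc=[]
3: 0x36 (blk 13, set 1) → L1-HIT  vc=[]
4: 0x35 (blk 13, set 1) → L1-HIT  vc=[]
5: 0x37 (blk 13, set 1) → L1-HIT  vc=[]
6: 0x35 (blk 13, set 1) → L1-HIT  vc=[]
7: 0x3c (blk 15, set 1) → MISS  vc=[13]
8: 0x35 (blk 13, set 1) → VC-HIT  vc=[15]
9: 0x3e (blk 15, set 1) → VC-HIT  vc=[13]
10: 0x35 (blk 13, set 1) → VC-HIT  vc=[15]
11: 0x34 (blk 13, set 1) → L1-HIT  vc=[15]

OUTCOME = L1-HIT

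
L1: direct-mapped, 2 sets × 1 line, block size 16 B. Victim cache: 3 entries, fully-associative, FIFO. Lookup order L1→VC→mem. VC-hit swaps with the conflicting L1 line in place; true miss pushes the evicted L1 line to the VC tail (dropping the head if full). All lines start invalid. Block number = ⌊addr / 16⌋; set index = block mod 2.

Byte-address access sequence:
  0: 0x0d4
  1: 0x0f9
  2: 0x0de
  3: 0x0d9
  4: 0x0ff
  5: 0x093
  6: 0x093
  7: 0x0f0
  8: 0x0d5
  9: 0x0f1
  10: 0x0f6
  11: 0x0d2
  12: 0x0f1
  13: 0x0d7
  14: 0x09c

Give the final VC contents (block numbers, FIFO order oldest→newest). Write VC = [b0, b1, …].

VC = [15, 13]

  [0] addr=0xd4 blk=13 s=1: MISS | VC []
  [1] addr=0xf9 blk=15 s=1: MISS | VC [13]
  [2] addr=0xde blk=13 s=1: VC-HIT | VC [15]
  [3] addr=0xd9 blk=13 s=1: L1-HIT | VC [15]
  [4] addr=0xff blk=15 s=1: VC-HIT | VC [13]
  [5] addr=0x93 blk=9 s=1: MISS | VC [13, 15]
  [6] addr=0x93 blk=9 s=1: L1-HIT | VC [13, 15]
  [7] addr=0xf0 blk=15 s=1: VC-HIT | VC [13, 9]
  [8] addr=0xd5 blk=13 s=1: VC-HIT | VC [15, 9]
  [9] addr=0xf1 blk=15 s=1: VC-HIT | VC [13, 9]
  [10] addr=0xf6 blk=15 s=1: L1-HIT | VC [13, 9]
  [11] addr=0xd2 blk=13 s=1: VC-HIT | VC [15, 9]
  [12] addr=0xf1 blk=15 s=1: VC-HIT | VC [13, 9]
  [13] addr=0xd7 blk=13 s=1: VC-HIT | VC [15, 9]
  [14] addr=0x9c blk=9 s=1: VC-HIT | VC [15, 13]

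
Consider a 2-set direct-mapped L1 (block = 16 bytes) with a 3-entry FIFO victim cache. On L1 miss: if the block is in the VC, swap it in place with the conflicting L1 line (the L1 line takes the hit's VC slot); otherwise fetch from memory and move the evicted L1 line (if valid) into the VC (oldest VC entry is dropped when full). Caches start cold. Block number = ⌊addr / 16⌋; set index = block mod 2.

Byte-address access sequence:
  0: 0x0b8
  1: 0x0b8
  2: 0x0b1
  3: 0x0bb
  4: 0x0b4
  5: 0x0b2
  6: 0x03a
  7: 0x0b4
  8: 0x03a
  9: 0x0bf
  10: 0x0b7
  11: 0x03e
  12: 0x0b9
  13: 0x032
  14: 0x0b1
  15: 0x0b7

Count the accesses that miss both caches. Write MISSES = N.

  [0] addr=0xb8 blk=11 s=1: MISS | VC []
  [1] addr=0xb8 blk=11 s=1: L1-HIT | VC []
  [2] addr=0xb1 blk=11 s=1: L1-HIT | VC []
  [3] addr=0xbb blk=11 s=1: L1-HIT | VC []
  [4] addr=0xb4 blk=11 s=1: L1-HIT | VC []
  [5] addr=0xb2 blk=11 s=1: L1-HIT | VC []
  [6] addr=0x3a blk=3 s=1: MISS | VC [11]
  [7] addr=0xb4 blk=11 s=1: VC-HIT | VC [3]
  [8] addr=0x3a blk=3 s=1: VC-HIT | VC [11]
  [9] addr=0xbf blk=11 s=1: VC-HIT | VC [3]
  [10] addr=0xb7 blk=11 s=1: L1-HIT | VC [3]
  [11] addr=0x3e blk=3 s=1: VC-HIT | VC [11]
  [12] addr=0xb9 blk=11 s=1: VC-HIT | VC [3]
  [13] addr=0x32 blk=3 s=1: VC-HIT | VC [11]
  [14] addr=0xb1 blk=11 s=1: VC-HIT | VC [3]
  [15] addr=0xb7 blk=11 s=1: L1-HIT | VC [3]

MISSES = 2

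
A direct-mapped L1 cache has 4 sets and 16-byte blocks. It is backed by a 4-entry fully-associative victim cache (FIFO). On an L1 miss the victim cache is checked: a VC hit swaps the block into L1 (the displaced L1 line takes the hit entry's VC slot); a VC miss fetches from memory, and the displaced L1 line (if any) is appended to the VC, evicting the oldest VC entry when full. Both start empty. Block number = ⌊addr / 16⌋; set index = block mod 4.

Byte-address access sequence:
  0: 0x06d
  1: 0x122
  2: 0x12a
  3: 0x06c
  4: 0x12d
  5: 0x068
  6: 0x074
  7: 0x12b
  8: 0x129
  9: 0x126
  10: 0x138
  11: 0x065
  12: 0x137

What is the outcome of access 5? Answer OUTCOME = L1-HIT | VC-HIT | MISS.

OUTCOME = VC-HIT

#0 0x6d→b6/s2 MISS; vc=[]
#1 0x122→b18/s2 MISS; vc=[6]
#2 0x12a→b18/s2 L1-HIT; vc=[6]
#3 0x6c→b6/s2 VC-HIT; vc=[18]
#4 0x12d→b18/s2 VC-HIT; vc=[6]
#5 0x68→b6/s2 VC-HIT; vc=[18]
#6 0x74→b7/s3 MISS; vc=[18]
#7 0x12b→b18/s2 VC-HIT; vc=[6]
#8 0x129→b18/s2 L1-HIT; vc=[6]
#9 0x126→b18/s2 L1-HIT; vc=[6]
#10 0x138→b19/s3 MISS; vc=[6,7]
#11 0x65→b6/s2 VC-HIT; vc=[18,7]
#12 0x137→b19/s3 L1-HIT; vc=[18,7]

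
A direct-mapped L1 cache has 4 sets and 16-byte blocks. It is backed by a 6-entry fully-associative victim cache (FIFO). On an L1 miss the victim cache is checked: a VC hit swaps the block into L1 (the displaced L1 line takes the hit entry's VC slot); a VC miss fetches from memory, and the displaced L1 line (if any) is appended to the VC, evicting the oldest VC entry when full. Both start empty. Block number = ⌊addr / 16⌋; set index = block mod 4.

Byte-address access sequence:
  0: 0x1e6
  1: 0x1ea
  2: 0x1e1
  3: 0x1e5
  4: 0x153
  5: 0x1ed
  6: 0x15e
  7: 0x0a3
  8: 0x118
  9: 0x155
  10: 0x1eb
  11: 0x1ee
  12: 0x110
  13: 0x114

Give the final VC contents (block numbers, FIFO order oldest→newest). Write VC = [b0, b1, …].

#0 0x1e6→b30/s2 MISS; vc=[]
#1 0x1ea→b30/s2 L1-HIT; vc=[]
#2 0x1e1→b30/s2 L1-HIT; vc=[]
#3 0x1e5→b30/s2 L1-HIT; vc=[]
#4 0x153→b21/s1 MISS; vc=[]
#5 0x1ed→b30/s2 L1-HIT; vc=[]
#6 0x15e→b21/s1 L1-HIT; vc=[]
#7 0xa3→b10/s2 MISS; vc=[30]
#8 0x118→b17/s1 MISS; vc=[30,21]
#9 0x155→b21/s1 VC-HIT; vc=[30,17]
#10 0x1eb→b30/s2 VC-HIT; vc=[10,17]
#11 0x1ee→b30/s2 L1-HIT; vc=[10,17]
#12 0x110→b17/s1 VC-HIT; vc=[10,21]
#13 0x114→b17/s1 L1-HIT; vc=[10,21]

VC = [10, 21]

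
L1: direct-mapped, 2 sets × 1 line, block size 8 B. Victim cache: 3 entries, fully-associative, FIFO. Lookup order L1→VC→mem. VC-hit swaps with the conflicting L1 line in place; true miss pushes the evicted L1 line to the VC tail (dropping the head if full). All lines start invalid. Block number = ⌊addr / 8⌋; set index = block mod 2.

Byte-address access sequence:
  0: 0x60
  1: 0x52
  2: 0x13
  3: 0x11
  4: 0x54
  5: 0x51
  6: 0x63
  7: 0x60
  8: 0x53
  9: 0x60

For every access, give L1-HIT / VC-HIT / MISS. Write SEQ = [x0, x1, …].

  [0] addr=0x60 blk=12 s=0: MISS | VC []
  [1] addr=0x52 blk=10 s=0: MISS | VC [12]
  [2] addr=0x13 blk=2 s=0: MISS | VC [12, 10]
  [3] addr=0x11 blk=2 s=0: L1-HIT | VC [12, 10]
  [4] addr=0x54 blk=10 s=0: VC-HIT | VC [12, 2]
  [5] addr=0x51 blk=10 s=0: L1-HIT | VC [12, 2]
  [6] addr=0x63 blk=12 s=0: VC-HIT | VC [10, 2]
  [7] addr=0x60 blk=12 s=0: L1-HIT | VC [10, 2]
  [8] addr=0x53 blk=10 s=0: VC-HIT | VC [12, 2]
  [9] addr=0x60 blk=12 s=0: VC-HIT | VC [10, 2]

SEQ = [MISS, MISS, MISS, L1-HIT, VC-HIT, L1-HIT, VC-HIT, L1-HIT, VC-HIT, VC-HIT]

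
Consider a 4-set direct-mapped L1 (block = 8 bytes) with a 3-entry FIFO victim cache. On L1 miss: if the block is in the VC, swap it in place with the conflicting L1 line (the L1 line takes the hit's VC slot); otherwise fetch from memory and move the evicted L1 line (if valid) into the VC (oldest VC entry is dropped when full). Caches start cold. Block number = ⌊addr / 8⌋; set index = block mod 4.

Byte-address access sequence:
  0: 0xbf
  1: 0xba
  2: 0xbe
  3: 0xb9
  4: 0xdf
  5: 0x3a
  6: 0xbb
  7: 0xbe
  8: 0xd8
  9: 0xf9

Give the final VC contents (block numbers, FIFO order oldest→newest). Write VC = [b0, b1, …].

0: 0xbf (blk 23, set 3) → MISS  vc=[]
1: 0xba (blk 23, set 3) → L1-HIT  vc=[]
2: 0xbe (blk 23, set 3) → L1-HIT  vc=[]
3: 0xb9 (blk 23, set 3) → L1-HIT  vc=[]
4: 0xdf (blk 27, set 3) → MISS  vc=[23]
5: 0x3a (blk 7, set 3) → MISS  vc=[23, 27]
6: 0xbb (blk 23, set 3) → VC-HIT  vc=[7, 27]
7: 0xbe (blk 23, set 3) → L1-HIT  vc=[7, 27]
8: 0xd8 (blk 27, set 3) → VC-HIT  vc=[7, 23]
9: 0xf9 (blk 31, set 3) → MISS  vc=[7, 23, 27]

VC = [7, 23, 27]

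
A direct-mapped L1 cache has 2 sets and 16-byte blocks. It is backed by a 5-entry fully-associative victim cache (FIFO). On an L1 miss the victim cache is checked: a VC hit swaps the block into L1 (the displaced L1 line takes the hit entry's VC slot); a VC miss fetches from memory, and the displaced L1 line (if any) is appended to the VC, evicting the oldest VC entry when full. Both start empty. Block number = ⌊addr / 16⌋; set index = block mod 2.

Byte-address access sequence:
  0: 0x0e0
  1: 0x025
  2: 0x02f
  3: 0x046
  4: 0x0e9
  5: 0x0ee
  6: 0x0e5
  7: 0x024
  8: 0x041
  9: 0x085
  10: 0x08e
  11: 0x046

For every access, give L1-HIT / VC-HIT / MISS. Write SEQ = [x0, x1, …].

SEQ = [MISS, MISS, L1-HIT, MISS, VC-HIT, L1-HIT, L1-HIT, VC-HIT, VC-HIT, MISS, L1-HIT, VC-HIT]

0: 0xe0 (blk 14, set 0) → MISS  vc=[]
1: 0x25 (blk 2, set 0) → MISS  vc=[14]
2: 0x2f (blk 2, set 0) → L1-HIT  vc=[14]
3: 0x46 (blk 4, set 0) → MISS  vc=[14, 2]
4: 0xe9 (blk 14, set 0) → VC-HIT  vc=[4, 2]
5: 0xee (blk 14, set 0) → L1-HIT  vc=[4, 2]
6: 0xe5 (blk 14, set 0) → L1-HIT  vc=[4, 2]
7: 0x24 (blk 2, set 0) → VC-HIT  vc=[4, 14]
8: 0x41 (blk 4, set 0) → VC-HIT  vc=[2, 14]
9: 0x85 (blk 8, set 0) → MISS  vc=[2, 14, 4]
10: 0x8e (blk 8, set 0) → L1-HIT  vc=[2, 14, 4]
11: 0x46 (blk 4, set 0) → VC-HIT  vc=[2, 14, 8]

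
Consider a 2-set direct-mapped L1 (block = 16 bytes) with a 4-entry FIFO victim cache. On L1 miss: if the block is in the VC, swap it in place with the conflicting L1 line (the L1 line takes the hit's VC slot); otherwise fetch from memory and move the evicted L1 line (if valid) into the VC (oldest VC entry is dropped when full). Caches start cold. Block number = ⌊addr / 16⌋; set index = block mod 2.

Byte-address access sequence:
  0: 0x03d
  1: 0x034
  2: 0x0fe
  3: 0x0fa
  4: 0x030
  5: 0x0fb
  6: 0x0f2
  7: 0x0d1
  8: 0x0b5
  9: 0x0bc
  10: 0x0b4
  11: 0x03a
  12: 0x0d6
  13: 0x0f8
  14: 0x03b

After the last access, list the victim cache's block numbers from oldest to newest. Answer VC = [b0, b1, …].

  [0] addr=0x3d blk=3 s=1: MISS | VC []
  [1] addr=0x34 blk=3 s=1: L1-HIT | VC []
  [2] addr=0xfe blk=15 s=1: MISS | VC [3]
  [3] addr=0xfa blk=15 s=1: L1-HIT | VC [3]
  [4] addr=0x30 blk=3 s=1: VC-HIT | VC [15]
  [5] addr=0xfb blk=15 s=1: VC-HIT | VC [3]
  [6] addr=0xf2 blk=15 s=1: L1-HIT | VC [3]
  [7] addr=0xd1 blk=13 s=1: MISS | VC [3, 15]
  [8] addr=0xb5 blk=11 s=1: MISS | VC [3, 15, 13]
  [9] addr=0xbc blk=11 s=1: L1-HIT | VC [3, 15, 13]
  [10] addr=0xb4 blk=11 s=1: L1-HIT | VC [3, 15, 13]
  [11] addr=0x3a blk=3 s=1: VC-HIT | VC [11, 15, 13]
  [12] addr=0xd6 blk=13 s=1: VC-HIT | VC [11, 15, 3]
  [13] addr=0xf8 blk=15 s=1: VC-HIT | VC [11, 13, 3]
  [14] addr=0x3b blk=3 s=1: VC-HIT | VC [11, 13, 15]

VC = [11, 13, 15]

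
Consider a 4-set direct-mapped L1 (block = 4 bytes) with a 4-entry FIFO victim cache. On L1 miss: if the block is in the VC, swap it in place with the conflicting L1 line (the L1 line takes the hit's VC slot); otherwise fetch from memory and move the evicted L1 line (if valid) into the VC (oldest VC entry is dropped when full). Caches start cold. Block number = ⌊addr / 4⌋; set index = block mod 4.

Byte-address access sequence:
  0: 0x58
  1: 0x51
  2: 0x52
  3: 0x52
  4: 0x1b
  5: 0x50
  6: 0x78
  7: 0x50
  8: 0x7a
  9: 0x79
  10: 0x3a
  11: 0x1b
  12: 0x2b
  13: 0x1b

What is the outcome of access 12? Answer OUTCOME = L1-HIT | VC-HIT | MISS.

OUTCOME = MISS

#0 0x58→b22/s2 MISS; vc=[]
#1 0x51→b20/s0 MISS; vc=[]
#2 0x52→b20/s0 L1-HIT; vc=[]
#3 0x52→b20/s0 L1-HIT; vc=[]
#4 0x1b→b6/s2 MISS; vc=[22]
#5 0x50→b20/s0 L1-HIT; vc=[22]
#6 0x78→b30/s2 MISS; vc=[22,6]
#7 0x50→b20/s0 L1-HIT; vc=[22,6]
#8 0x7a→b30/s2 L1-HIT; vc=[22,6]
#9 0x79→b30/s2 L1-HIT; vc=[22,6]
#10 0x3a→b14/s2 MISS; vc=[22,6,30]
#11 0x1b→b6/s2 VC-HIT; vc=[22,14,30]
#12 0x2b→b10/s2 MISS; vc=[22,14,30,6]
#13 0x1b→b6/s2 VC-HIT; vc=[22,14,30,10]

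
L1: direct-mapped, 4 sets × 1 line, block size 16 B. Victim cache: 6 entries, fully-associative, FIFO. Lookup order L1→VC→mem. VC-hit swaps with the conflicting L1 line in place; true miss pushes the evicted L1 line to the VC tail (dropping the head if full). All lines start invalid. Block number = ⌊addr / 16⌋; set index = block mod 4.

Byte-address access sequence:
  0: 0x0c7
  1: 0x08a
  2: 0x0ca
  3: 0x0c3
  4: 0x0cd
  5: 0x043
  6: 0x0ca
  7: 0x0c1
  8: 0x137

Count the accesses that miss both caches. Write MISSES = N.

#0 0xc7→b12/s0 MISS; vc=[]
#1 0x8a→b8/s0 MISS; vc=[12]
#2 0xca→b12/s0 VC-HIT; vc=[8]
#3 0xc3→b12/s0 L1-HIT; vc=[8]
#4 0xcd→b12/s0 L1-HIT; vc=[8]
#5 0x43→b4/s0 MISS; vc=[8,12]
#6 0xca→b12/s0 VC-HIT; vc=[8,4]
#7 0xc1→b12/s0 L1-HIT; vc=[8,4]
#8 0x137→b19/s3 MISS; vc=[8,4]

MISSES = 4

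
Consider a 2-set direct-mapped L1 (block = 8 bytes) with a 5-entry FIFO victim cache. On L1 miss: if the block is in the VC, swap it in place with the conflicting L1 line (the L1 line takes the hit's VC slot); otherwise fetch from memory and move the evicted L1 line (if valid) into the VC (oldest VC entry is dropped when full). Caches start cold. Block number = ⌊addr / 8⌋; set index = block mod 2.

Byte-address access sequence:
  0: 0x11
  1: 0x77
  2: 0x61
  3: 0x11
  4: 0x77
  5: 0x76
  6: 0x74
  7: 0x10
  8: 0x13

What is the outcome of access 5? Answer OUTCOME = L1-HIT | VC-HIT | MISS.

OUTCOME = L1-HIT

#0 0x11→b2/s0 MISS; vc=[]
#1 0x77→b14/s0 MISS; vc=[2]
#2 0x61→b12/s0 MISS; vc=[2,14]
#3 0x11→b2/s0 VC-HIT; vc=[12,14]
#4 0x77→b14/s0 VC-HIT; vc=[12,2]
#5 0x76→b14/s0 L1-HIT; vc=[12,2]
#6 0x74→b14/s0 L1-HIT; vc=[12,2]
#7 0x10→b2/s0 VC-HIT; vc=[12,14]
#8 0x13→b2/s0 L1-HIT; vc=[12,14]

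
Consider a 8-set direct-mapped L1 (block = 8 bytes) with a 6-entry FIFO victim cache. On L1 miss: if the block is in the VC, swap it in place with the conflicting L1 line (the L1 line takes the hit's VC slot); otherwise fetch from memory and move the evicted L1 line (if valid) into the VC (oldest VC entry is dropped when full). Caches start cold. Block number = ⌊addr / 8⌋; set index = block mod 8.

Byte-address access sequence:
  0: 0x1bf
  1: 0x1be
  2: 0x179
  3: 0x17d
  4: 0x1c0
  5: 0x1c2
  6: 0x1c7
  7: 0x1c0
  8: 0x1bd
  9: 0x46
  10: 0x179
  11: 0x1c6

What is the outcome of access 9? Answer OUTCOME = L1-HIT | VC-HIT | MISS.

OUTCOME = MISS

0: 0x1bf (blk 55, set 7) → MISS  vc=[]
1: 0x1be (blk 55, set 7) → L1-HIT  vc=[]
2: 0x179 (blk 47, set 7) → MISS  vc=[55]
3: 0x17d (blk 47, set 7) → L1-HIT  vc=[55]
4: 0x1c0 (blk 56, set 0) → MISS  vc=[55]
5: 0x1c2 (blk 56, set 0) → L1-HIT  vc=[55]
6: 0x1c7 (blk 56, set 0) → L1-HIT  vc=[55]
7: 0x1c0 (blk 56, set 0) → L1-HIT  vc=[55]
8: 0x1bd (blk 55, set 7) → VC-HIT  vc=[47]
9: 0x46 (blk 8, set 0) → MISS  vc=[47, 56]
10: 0x179 (blk 47, set 7) → VC-HIT  vc=[55, 56]
11: 0x1c6 (blk 56, set 0) → VC-HIT  vc=[55, 8]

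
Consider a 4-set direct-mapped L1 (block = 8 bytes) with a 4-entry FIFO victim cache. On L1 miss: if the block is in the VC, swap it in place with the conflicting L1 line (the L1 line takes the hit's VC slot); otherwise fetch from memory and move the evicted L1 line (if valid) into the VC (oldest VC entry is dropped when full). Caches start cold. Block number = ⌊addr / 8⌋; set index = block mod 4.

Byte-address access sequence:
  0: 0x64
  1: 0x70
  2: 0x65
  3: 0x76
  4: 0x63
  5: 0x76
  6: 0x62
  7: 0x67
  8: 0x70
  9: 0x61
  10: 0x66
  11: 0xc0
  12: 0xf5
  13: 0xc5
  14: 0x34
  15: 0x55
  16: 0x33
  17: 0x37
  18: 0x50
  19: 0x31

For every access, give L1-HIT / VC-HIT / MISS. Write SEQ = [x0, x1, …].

0: 0x64 (blk 12, set 0) → MISS  vc=[]
1: 0x70 (blk 14, set 2) → MISS  vc=[]
2: 0x65 (blk 12, set 0) → L1-HIT  vc=[]
3: 0x76 (blk 14, set 2) → L1-HIT  vc=[]
4: 0x63 (blk 12, set 0) → L1-HIT  vc=[]
5: 0x76 (blk 14, set 2) → L1-HIT  vc=[]
6: 0x62 (blk 12, set 0) → L1-HIT  vc=[]
7: 0x67 (blk 12, set 0) → L1-HIT  vc=[]
8: 0x70 (blk 14, set 2) → L1-HIT  vc=[]
9: 0x61 (blk 12, set 0) → L1-HIT  vc=[]
10: 0x66 (blk 12, set 0) → L1-HIT  vc=[]
11: 0xc0 (blk 24, set 0) → MISS  vc=[12]
12: 0xf5 (blk 30, set 2) → MISS  vc=[12, 14]
13: 0xc5 (blk 24, set 0) → L1-HIT  vc=[12, 14]
14: 0x34 (blk 6, set 2) → MISS  vc=[12, 14, 30]
15: 0x55 (blk 10, set 2) → MISS  vc=[12, 14, 30, 6]
16: 0x33 (blk 6, set 2) → VC-HIT  vc=[12, 14, 30, 10]
17: 0x37 (blk 6, set 2) → L1-HIT  vc=[12, 14, 30, 10]
18: 0x50 (blk 10, set 2) → VC-HIT  vc=[12, 14, 30, 6]
19: 0x31 (blk 6, set 2) → VC-HIT  vc=[12, 14, 30, 10]

SEQ = [MISS, MISS, L1-HIT, L1-HIT, L1-HIT, L1-HIT, L1-HIT, L1-HIT, L1-HIT, L1-HIT, L1-HIT, MISS, MISS, L1-HIT, MISS, MISS, VC-HIT, L1-HIT, VC-HIT, VC-HIT]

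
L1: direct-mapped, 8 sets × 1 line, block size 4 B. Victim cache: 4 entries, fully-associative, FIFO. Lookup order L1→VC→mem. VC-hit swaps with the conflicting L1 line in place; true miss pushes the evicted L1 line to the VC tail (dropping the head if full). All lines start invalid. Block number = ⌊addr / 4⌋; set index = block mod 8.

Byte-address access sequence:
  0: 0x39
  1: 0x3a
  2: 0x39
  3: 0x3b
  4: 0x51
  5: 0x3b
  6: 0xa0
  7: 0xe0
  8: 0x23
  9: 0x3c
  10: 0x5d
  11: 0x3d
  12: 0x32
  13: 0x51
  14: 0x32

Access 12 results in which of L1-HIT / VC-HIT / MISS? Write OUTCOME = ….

#0 0x39→b14/s6 MISS; vc=[]
#1 0x3a→b14/s6 L1-HIT; vc=[]
#2 0x39→b14/s6 L1-HIT; vc=[]
#3 0x3b→b14/s6 L1-HIT; vc=[]
#4 0x51→b20/s4 MISS; vc=[]
#5 0x3b→b14/s6 L1-HIT; vc=[]
#6 0xa0→b40/s0 MISS; vc=[]
#7 0xe0→b56/s0 MISS; vc=[40]
#8 0x23→b8/s0 MISS; vc=[40,56]
#9 0x3c→b15/s7 MISS; vc=[40,56]
#10 0x5d→b23/s7 MISS; vc=[40,56,15]
#11 0x3d→b15/s7 VC-HIT; vc=[40,56,23]
#12 0x32→b12/s4 MISS; vc=[40,56,23,20]
#13 0x51→b20/s4 VC-HIT; vc=[40,56,23,12]
#14 0x32→b12/s4 VC-HIT; vc=[40,56,23,20]

OUTCOME = MISS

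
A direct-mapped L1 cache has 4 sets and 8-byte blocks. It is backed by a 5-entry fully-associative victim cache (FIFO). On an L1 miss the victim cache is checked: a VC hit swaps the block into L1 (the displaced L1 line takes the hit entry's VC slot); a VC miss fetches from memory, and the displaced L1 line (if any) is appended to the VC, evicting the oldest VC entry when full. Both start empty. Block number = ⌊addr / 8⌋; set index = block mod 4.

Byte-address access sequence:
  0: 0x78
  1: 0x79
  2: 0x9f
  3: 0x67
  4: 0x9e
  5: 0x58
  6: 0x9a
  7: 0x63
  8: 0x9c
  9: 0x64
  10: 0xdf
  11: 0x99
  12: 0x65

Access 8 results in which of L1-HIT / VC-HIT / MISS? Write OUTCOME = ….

#0 0x78→b15/s3 MISS; vc=[]
#1 0x79→b15/s3 L1-HIT; vc=[]
#2 0x9f→b19/s3 MISS; vc=[15]
#3 0x67→b12/s0 MISS; vc=[15]
#4 0x9e→b19/s3 L1-HIT; vc=[15]
#5 0x58→b11/s3 MISS; vc=[15,19]
#6 0x9a→b19/s3 VC-HIT; vc=[15,11]
#7 0x63→b12/s0 L1-HIT; vc=[15,11]
#8 0x9c→b19/s3 L1-HIT; vc=[15,11]
#9 0x64→b12/s0 L1-HIT; vc=[15,11]
#10 0xdf→b27/s3 MISS; vc=[15,11,19]
#11 0x99→b19/s3 VC-HIT; vc=[15,11,27]
#12 0x65→b12/s0 L1-HIT; vc=[15,11,27]

OUTCOME = L1-HIT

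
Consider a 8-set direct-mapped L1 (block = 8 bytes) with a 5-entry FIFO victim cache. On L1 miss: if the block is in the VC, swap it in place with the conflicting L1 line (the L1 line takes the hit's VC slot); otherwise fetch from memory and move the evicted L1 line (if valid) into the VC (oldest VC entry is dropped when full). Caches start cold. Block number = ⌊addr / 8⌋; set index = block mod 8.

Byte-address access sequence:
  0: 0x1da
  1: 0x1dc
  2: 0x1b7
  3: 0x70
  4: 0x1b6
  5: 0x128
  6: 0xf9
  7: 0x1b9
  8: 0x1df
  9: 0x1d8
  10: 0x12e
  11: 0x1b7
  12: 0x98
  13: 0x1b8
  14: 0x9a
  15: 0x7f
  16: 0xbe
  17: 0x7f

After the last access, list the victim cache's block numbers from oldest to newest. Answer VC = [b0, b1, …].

VC = [14, 31, 59, 55, 23]

0: 0x1da (blk 59, set 3) → MISS  vc=[]
1: 0x1dc (blk 59, set 3) → L1-HIT  vc=[]
2: 0x1b7 (blk 54, set 6) → MISS  vc=[]
3: 0x70 (blk 14, set 6) → MISS  vc=[54]
4: 0x1b6 (blk 54, set 6) → VC-HIT  vc=[14]
5: 0x128 (blk 37, set 5) → MISS  vc=[14]
6: 0xf9 (blk 31, set 7) → MISS  vc=[14]
7: 0x1b9 (blk 55, set 7) → MISS  vc=[14, 31]
8: 0x1df (blk 59, set 3) → L1-HIT  vc=[14, 31]
9: 0x1d8 (blk 59, set 3) → L1-HIT  vc=[14, 31]
10: 0x12e (blk 37, set 5) → L1-HIT  vc=[14, 31]
11: 0x1b7 (blk 54, set 6) → L1-HIT  vc=[14, 31]
12: 0x98 (blk 19, set 3) → MISS  vc=[14, 31, 59]
13: 0x1b8 (blk 55, set 7) → L1-HIT  vc=[14, 31, 59]
14: 0x9a (blk 19, set 3) → L1-HIT  vc=[14, 31, 59]
15: 0x7f (blk 15, set 7) → MISS  vc=[14, 31, 59, 55]
16: 0xbe (blk 23, set 7) → MISS  vc=[14, 31, 59, 55, 15]
17: 0x7f (blk 15, set 7) → VC-HIT  vc=[14, 31, 59, 55, 23]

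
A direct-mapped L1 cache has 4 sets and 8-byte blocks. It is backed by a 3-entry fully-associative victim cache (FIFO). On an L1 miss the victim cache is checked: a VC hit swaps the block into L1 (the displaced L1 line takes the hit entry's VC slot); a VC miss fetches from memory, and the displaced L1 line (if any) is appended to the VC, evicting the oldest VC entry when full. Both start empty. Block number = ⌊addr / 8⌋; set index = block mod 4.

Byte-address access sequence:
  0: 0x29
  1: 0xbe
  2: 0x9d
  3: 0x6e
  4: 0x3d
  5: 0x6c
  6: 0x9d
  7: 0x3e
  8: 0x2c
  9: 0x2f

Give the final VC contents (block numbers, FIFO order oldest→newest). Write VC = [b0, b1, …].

  [0] addr=0x29 blk=5 s=1: MISS | VC []
  [1] addr=0xbe blk=23 s=3: MISS | VC []
  [2] addr=0x9d blk=19 s=3: MISS | VC [23]
  [3] addr=0x6e blk=13 s=1: MISS | VC [23, 5]
  [4] addr=0x3d blk=7 s=3: MISS | VC [23, 5, 19]
  [5] addr=0x6c blk=13 s=1: L1-HIT | VC [23, 5, 19]
  [6] addr=0x9d blk=19 s=3: VC-HIT | VC [23, 5, 7]
  [7] addr=0x3e blk=7 s=3: VC-HIT | VC [23, 5, 19]
  [8] addr=0x2c blk=5 s=1: VC-HIT | VC [23, 13, 19]
  [9] addr=0x2f blk=5 s=1: L1-HIT | VC [23, 13, 19]

VC = [23, 13, 19]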